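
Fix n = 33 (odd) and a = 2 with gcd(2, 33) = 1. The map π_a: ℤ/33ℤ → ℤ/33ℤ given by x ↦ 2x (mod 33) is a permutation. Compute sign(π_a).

+1

Start at x=25: 25 → 17 → 1 → 2 → 4 → 8 → 16 → … (one orbit).
5 cycles of lengths [10, 10, 10, 2, 1].
sign(π) = (−1)^{n − #cycles} = (−1)^{33−5} = (−1)^28 = +1.
Check: (2/33) = +1 by Zolotarev.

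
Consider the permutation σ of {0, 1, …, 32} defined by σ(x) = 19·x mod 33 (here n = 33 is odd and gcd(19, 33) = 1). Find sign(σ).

-1

Start at x=7: 7 → 1 → 19 → 31 → 28 → 4 → 10 → … (one orbit).
Cycle lengths of π_19 on ℤ/33ℤ: [10, 10, 10, 1, 1, 1]; 6 cycles in total.
6 cycles on 33: each ℓ→(−1)^(ℓ−1), product (−1)^27 = -1.
Check: (19/33) = -1 by Zolotarev.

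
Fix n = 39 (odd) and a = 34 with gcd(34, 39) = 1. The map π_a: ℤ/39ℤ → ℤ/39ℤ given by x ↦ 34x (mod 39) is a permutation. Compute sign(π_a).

-1

Orbit of 34 under x↦34x: [34, 25, 31, 1]… (length divides ord_39(34)).
π_34 has 12 disjoint cycles with lengths [4, 4, 4, 4, 4, 4, 4, 4, 4, 1, 1, 1] on {0,…,38}.
With 12 cycles on 39 points, sign = (−1)^{39−12} = -1.
The Jacobi symbol (34|39) = -1 (Zolotarev) agrees.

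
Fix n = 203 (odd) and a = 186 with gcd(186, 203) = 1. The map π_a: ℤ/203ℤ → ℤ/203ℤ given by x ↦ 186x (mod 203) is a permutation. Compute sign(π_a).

Orbit of 30 under x↦186x: [30, 99, 144, 191, 1, 186, 86]… (length divides ord_203(186)).
Cycle type of π: 12×14 + 4×7 + 3×2 + 1; total 24 cycles.
sign(π) = (−1)^{n − #cycles} = (−1)^{203−24} = (−1)^179 = -1.
Check: (186/203) = -1 by Zolotarev.

-1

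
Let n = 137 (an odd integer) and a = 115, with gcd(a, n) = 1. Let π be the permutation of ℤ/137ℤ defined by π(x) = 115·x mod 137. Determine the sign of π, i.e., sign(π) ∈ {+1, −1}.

Orbit of 133 under x↦115x: [133, 88, 119, 122, 56, 1, 115]… (length divides ord_137(115)).
Cycle lengths of π_115 on ℤ/137ℤ: [17, 17, 17, 17, 17, 17, 17, 17, 1]; 9 cycles in total.
137 − 9 = 128 transpositions; sign(π) = (−1)^128 = +1.
Check: (115/137) = +1 by Zolotarev.

+1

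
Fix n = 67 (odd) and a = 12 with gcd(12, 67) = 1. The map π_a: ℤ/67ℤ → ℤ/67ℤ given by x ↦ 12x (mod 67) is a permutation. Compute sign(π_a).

Orbit of 42 under x↦12x: [42, 35, 18, 15, 46, 16, 58]… (length divides ord_67(12)).
π_12 has 2 disjoint cycles with lengths [66, 1] on {0,…,66}.
n − c = 67 − 2 = 65; sign = (−1)^65 = -1.

-1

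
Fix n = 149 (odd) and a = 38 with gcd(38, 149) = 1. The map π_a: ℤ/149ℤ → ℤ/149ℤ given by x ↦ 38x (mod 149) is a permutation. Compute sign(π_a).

Start at x=61: 61 → 83 → 25 → 56 → 42 → 106 → 5 → … (one orbit).
Cycle lengths of π_38 on ℤ/149ℤ: [148, 1]; 2 cycles in total.
sign(π) = (−1)^{n − #cycles} = (−1)^{149−2} = (−1)^147 = -1.

-1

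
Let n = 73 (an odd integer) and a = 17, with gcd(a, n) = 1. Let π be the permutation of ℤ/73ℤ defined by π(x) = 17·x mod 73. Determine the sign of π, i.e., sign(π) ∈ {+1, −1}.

-1

Orbit of 21 under x↦17x: [21, 65, 10, 24, 43, 1, 17]… (length divides ord_73(17)).
Cycle type of π: 24×3 + 1; total 4 cycles.
sign(π) = (−1)^{n − #cycles} = (−1)^{73−4} = (−1)^69 = -1.
Check: (17/73) = -1 by Zolotarev.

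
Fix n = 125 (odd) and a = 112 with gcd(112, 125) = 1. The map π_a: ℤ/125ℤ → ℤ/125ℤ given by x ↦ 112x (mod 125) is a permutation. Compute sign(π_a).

Orbit of 68 under x↦112x: [68, 116, 117, 104, 23, 76, 12]… (length divides ord_125(112)).
Decompose π into cycles: lengths [100, 20, 4, 1] (4 cycles, including the fixed point 0).
4 cycles on 125: each ℓ→(−1)^(ℓ−1), product (−1)^121 = -1.

-1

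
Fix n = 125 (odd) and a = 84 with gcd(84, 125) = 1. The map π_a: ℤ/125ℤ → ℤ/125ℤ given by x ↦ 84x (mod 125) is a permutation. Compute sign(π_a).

Orbit of 104 under x↦84x: [104, 111, 74, 91, 19, 96, 64]… (length divides ord_125(84)).
Decompose π into cycles: lengths [50, 50, 10, 10, 2, 2, 1] (7 cycles, including the fixed point 0).
With 7 cycles on 125 points, sign = (−1)^{125−7} = +1.
(84|125)_J = +1 (Zolotarev's lemma cross-check).

+1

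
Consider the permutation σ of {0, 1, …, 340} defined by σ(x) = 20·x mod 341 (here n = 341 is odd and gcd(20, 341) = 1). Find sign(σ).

Start at x=59: 59 → 157 → 71 → 56 → 97 → 235 → 267 → … (one orbit).
π_20 has 25 disjoint cycles with lengths [15, 15, 15, 15, 15, 15, 15, 15, 15, 15, 15, 15, 15, 15, 15, 15, 15, 15, 15, 15, 15, 15, 5, 5, 1] on {0,…,340}.
Σ(ℓ_i−1) = 341−25 = 316; sign = (−1)^316 = +1.
The Jacobi symbol (20|341) = +1 (Zolotarev) agrees.

+1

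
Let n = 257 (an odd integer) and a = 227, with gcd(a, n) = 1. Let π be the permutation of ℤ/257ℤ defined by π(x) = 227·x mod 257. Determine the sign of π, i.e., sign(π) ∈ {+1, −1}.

+1

Orbit of 137 under x↦227x: [137, 2, 197, 1, 227, 129, 242]… (length divides ord_257(227)).
Cycle lengths of π_227 on ℤ/257ℤ: [32, 32, 32, 32, 32, 32, 32, 32, 1]; 9 cycles in total.
257 − 9 = 248 transpositions; sign(π) = (−1)^248 = +1.
(227|257)_J = +1 (Zolotarev's lemma cross-check).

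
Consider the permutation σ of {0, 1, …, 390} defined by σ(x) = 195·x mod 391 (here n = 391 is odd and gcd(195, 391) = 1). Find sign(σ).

Trace 382: π^k(382) = [382, 200, 291, 50, 366, 208, 287] for k=0..6.
Decompose π into cycles: lengths [88, 88, 88, 88, 22, 8, 8, 1] (8 cycles, including the fixed point 0).
sign(π) = (−1)^{n − #cycles} = (−1)^{391−8} = (−1)^383 = -1.
(195|391)_J = -1 (Zolotarev's lemma cross-check).

-1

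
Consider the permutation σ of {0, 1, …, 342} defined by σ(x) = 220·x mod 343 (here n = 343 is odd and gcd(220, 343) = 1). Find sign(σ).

Orbit of 307 under x↦220x: [307, 312, 40, 225, 108, 93, 223]… (length divides ord_343(220)).
Cycle lengths of π_220 on ℤ/343ℤ: [294, 42, 6, 1]; 4 cycles in total.
343 − 4 = 339 transpositions; sign(π) = (−1)^339 = -1.

-1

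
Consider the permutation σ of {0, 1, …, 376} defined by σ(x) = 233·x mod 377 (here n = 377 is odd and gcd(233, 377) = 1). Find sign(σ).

Trace 1: π^k(1) = [1, 233] for k=0..1.
Decompose π into cycles: lengths [2, 2, 2, 2, 2, 2, 2, 2, 2, 2, 2, 2, 2, 2, 2, 2, 2, 2, 2, 2, 2, 2, 2, 2, 2, 2, 2, 2, 2, 2, 2, 2, 2, 2, 2, 2, 2, 2, 2, 2, 2, 2, 2, 2, 2, 2, 2, 2, 2, 2, 2, 2, 2, 2, 2, 2, 2, 2, 2, 2, 2, 2, 2, 2, 2, 2, 2, 2, 2, 2, 2, 2, 2, 2, 2, 2, 2, 2, 2, 2, 2, 2, 2, 2, 2, 2, 2, 2, 2, 2, 2, 2, 2, 2, 2, 2, 2, 2, 2, 2, 2, 2, 2, 2, 2, 2, 2, 2, 2, 2, 2, 2, 2, 2, 2, 2, 2, 2, 2, 2, 2, 2, 2, 2, 2, 2, 2, 2, 2, 2, 2, 2, 2, 2, 2, 2, 2, 2, 2, 2, 2, 2, 2, 2, 2, 2, 2, 2, 2, 2, 2, 2, 2, 2, 2, 2, 2, 2, 2, 2, 2, 2, 2, 2, 2, 2, 2, 2, 2, 2, 2, 2, 2, 2, 1, 1, 1, 1, 1, 1, 1, 1, 1, 1, 1, 1, 1, 1, 1, 1, 1, 1, 1, 1, 1, 1, 1, 1, 1, 1, 1, 1, 1] (203 cycles, including the fixed point 0).
With 203 cycles on 377 points, sign = (−1)^{377−203} = +1.

+1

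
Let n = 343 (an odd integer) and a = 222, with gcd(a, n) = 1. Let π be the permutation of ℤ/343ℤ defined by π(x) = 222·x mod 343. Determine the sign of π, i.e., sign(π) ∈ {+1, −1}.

Orbit of 78 under x↦222x: [78, 166, 151, 251, 156, 332, 302]… (length divides ord_343(222)).
Cycle type of π: 294 + 42 + 6 + 1; total 4 cycles.
4 cycles on 343: each ℓ→(−1)^(ℓ−1), product (−1)^339 = -1.
Check: (222/343) = -1 by Zolotarev.

-1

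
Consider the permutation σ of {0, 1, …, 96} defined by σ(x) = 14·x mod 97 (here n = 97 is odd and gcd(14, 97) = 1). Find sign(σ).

Trace 29: π^k(29) = [29, 18, 58, 36, 19, 72, 38] for k=0..6.
2 cycles of lengths [96, 1].
2 cycles on 97: each ℓ→(−1)^(ℓ−1), product (−1)^95 = -1.
(14|97)_J = -1 (Zolotarev's lemma cross-check).

-1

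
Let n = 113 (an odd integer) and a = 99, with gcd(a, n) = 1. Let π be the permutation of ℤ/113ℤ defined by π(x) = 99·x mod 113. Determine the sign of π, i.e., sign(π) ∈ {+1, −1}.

+1

Trace 112: π^k(112) = [112, 14, 30, 32, 4, 57, 106] for k=0..6.
π_99 has 5 disjoint cycles with lengths [28, 28, 28, 28, 1] on {0,…,112}.
sign(π) = (−1)^{n − #cycles} = (−1)^{113−5} = (−1)^108 = +1.
(99|113)_J = +1 (Zolotarev's lemma cross-check).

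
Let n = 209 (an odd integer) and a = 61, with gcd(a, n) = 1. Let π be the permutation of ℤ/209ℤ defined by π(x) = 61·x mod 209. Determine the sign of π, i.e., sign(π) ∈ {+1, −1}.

Start at x=35: 35 → 45 → 28 → 36 → 106 → 196 → 43 → … (one orbit).
6 cycles of lengths [90, 90, 10, 9, 9, 1].
n − c = 209 − 6 = 203; sign = (−1)^203 = -1.

-1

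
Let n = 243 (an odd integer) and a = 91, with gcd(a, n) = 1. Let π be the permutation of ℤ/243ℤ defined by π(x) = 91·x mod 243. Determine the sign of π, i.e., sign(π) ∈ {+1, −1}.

Trace 10: π^k(10) = [10, 181, 190, 37, 208, 217, 64] for k=0..6.
27 cycles of lengths [27, 27, 27, 27, 27, 27, 9, 9, 9, 9, 9, 9, 3, 3, 3, 3, 3, 3, 1, 1, 1, 1, 1, 1, 1, 1, 1].
27 cycles on 243: each ℓ→(−1)^(ℓ−1), product (−1)^216 = +1.
The Jacobi symbol (91|243) = +1 (Zolotarev) agrees.

+1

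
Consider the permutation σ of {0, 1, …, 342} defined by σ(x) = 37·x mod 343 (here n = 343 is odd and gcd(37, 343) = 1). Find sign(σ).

+1

Orbit of 281 under x↦37x: [281, 107, 186, 22, 128, 277, 302]… (length divides ord_343(37)).
π_37 has 7 disjoint cycles with lengths [147, 147, 21, 21, 3, 3, 1] on {0,…,342}.
n − c = 343 − 7 = 336; sign = (−1)^336 = +1.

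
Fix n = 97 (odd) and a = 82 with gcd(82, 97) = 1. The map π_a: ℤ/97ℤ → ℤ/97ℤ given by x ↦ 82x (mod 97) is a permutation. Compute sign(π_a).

Start at x=77: 77 → 9 → 59 → 85 → 83 → 16 → 51 → … (one orbit).
Cycle lengths of π_82 on ℤ/97ℤ: [96, 1]; 2 cycles in total.
97 − 2 = 95 transpositions; sign(π) = (−1)^95 = -1.

-1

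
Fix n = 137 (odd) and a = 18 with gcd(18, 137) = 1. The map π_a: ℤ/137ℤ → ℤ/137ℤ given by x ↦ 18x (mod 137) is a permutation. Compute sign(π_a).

+1

Orbit of 88 under x↦18x: [88, 77, 16, 14, 115, 15, 133]… (length divides ord_137(18)).
5 cycles of lengths [34, 34, 34, 34, 1].
n − c = 137 − 5 = 132; sign = (−1)^132 = +1.
The Jacobi symbol (18|137) = +1 (Zolotarev) agrees.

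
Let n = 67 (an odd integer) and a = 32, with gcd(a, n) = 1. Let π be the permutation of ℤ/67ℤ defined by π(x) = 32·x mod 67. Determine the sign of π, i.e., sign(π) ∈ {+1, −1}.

Orbit of 60 under x↦32x: [60, 44, 1, 32, 19, 5, 26]… (length divides ord_67(32)).
The orbit structure of x ↦ 32x mod 67: 2 orbits of sizes [66, 1].
n − c = 67 − 2 = 65; sign = (−1)^65 = -1.
The Jacobi symbol (32|67) = -1 (Zolotarev) agrees.

-1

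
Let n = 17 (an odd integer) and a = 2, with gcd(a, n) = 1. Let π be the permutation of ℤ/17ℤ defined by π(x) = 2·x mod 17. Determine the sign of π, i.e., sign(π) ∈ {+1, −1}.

Orbit of 4 under x↦2x: [4, 8, 16, 15, 13, 9, 1]… (length divides ord_17(2)).
Decompose π into cycles: lengths [8, 8, 1] (3 cycles, including the fixed point 0).
With 3 cycles on 17 points, sign = (−1)^{17−3} = +1.
Zolotarev: (2|17) = +1, matching the cycle-count sign.

+1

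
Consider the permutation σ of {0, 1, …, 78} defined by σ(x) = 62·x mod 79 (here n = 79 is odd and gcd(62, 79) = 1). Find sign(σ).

Start at x=21: 21 → 38 → 65 → 1 → 62 → 52 → 64 → … (one orbit).
π_62 has 7 disjoint cycles with lengths [13, 13, 13, 13, 13, 13, 1] on {0,…,78}.
79 − 7 = 72 transpositions; sign(π) = (−1)^72 = +1.

+1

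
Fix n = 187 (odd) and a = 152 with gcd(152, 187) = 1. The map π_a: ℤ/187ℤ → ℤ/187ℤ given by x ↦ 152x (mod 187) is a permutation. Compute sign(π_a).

Orbit of 67 under x↦152x: [67, 86, 169, 69, 16, 1, 152]… (length divides ord_187(152)).
The orbit structure of x ↦ 152x mod 187: 27 orbits of sizes [10, 10, 10, 10, 10, 10, 10, 10, 10, 10, 10, 10, 10, 10, 10, 10, 5, 5, 2, 2, 2, 2, 2, 2, 2, 2, 1].
With 27 cycles on 187 points, sign = (−1)^{187−27} = +1.

+1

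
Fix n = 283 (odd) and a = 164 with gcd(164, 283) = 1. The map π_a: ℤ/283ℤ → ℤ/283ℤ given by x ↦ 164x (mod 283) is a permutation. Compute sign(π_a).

+1

Orbit of 165 under x↦164x: [165, 175, 117, 227, 155, 233, 7]… (length divides ord_283(164)).
Cycle lengths of π_164 on ℤ/283ℤ: [141, 141, 1]; 3 cycles in total.
n − c = 283 − 3 = 280; sign = (−1)^280 = +1.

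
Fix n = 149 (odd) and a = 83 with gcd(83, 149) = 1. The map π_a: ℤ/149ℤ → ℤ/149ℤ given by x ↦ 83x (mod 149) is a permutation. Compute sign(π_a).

Orbit of 18 under x↦83x: [18, 4, 34, 140, 147, 132, 79]… (length divides ord_149(83)).
2 cycles of lengths [148, 1].
2 cycles on 149: each ℓ→(−1)^(ℓ−1), product (−1)^147 = -1.
Via Zolotarev, sign(π_{83}) = (83|149) = -1.

-1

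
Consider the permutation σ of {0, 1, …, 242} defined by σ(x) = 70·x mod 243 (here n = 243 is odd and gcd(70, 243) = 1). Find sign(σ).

Start at x=52: 52 → 238 → 136 → 43 → 94 → 19 → 115 → … (one orbit).
Cycle type of π: 81×2 + 27×2 + 9×2 + 3×2 + 1×3; total 11 cycles.
n − c = 243 − 11 = 232; sign = (−1)^232 = +1.

+1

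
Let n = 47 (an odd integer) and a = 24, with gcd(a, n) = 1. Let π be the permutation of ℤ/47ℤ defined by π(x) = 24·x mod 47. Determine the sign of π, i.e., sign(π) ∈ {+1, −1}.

Orbit of 21 under x↦24x: [21, 34, 17, 32, 16, 8, 4]… (length divides ord_47(24)).
Cycle lengths of π_24 on ℤ/47ℤ: [23, 23, 1]; 3 cycles in total.
47 − 3 = 44 transpositions; sign(π) = (−1)^44 = +1.
(24|47)_J = +1 (Zolotarev's lemma cross-check).

+1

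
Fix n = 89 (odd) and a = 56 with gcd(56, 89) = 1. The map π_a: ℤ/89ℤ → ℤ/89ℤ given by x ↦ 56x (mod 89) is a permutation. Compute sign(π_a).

-1

Start at x=21: 21 → 19 → 85 → 43 → 5 → 13 → 16 → … (one orbit).
2 cycles of lengths [88, 1].
2 cycles on 89: each ℓ→(−1)^(ℓ−1), product (−1)^87 = -1.
Zolotarev: (56|89) = -1, matching the cycle-count sign.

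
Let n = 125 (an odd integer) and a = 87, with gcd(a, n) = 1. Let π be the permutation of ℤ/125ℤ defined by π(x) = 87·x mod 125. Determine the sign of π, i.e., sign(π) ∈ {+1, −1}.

-1

Start at x=18: 18 → 66 → 117 → 54 → 73 → 101 → 37 → … (one orbit).
Cycle type of π: 100 + 20 + 4 + 1; total 4 cycles.
4 cycles on 125: each ℓ→(−1)^(ℓ−1), product (−1)^121 = -1.
The Jacobi symbol (87|125) = -1 (Zolotarev) agrees.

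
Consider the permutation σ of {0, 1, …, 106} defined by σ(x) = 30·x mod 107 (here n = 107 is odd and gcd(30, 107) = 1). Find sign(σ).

Trace 12: π^k(12) = [12, 39, 100, 4, 13, 69, 37] for k=0..6.
The orbit structure of x ↦ 30x mod 107: 3 orbits of sizes [53, 53, 1].
107 − 3 = 104 transpositions; sign(π) = (−1)^104 = +1.
Check: (30/107) = +1 by Zolotarev.

+1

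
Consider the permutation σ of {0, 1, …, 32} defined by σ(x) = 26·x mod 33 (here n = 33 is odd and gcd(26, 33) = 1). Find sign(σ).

Start at x=31: 31 → 14 → 1 → 26 → 16 → 20 → 25 → … (one orbit).
The orbit structure of x ↦ 26x mod 33: 6 orbits of sizes [10, 10, 5, 5, 2, 1].
Σ(ℓ_i−1) = 33−6 = 27; sign = (−1)^27 = -1.
Via Zolotarev, sign(π_{26}) = (26|33) = -1.

-1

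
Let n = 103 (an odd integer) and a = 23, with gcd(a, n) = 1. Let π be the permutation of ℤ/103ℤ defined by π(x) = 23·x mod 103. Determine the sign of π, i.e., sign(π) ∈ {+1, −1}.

Start at x=61: 61 → 64 → 30 → 72 → 8 → 81 → 9 → … (one orbit).
Cycle lengths of π_23 on ℤ/103ℤ: [17, 17, 17, 17, 17, 17, 1]; 7 cycles in total.
Σ(ℓ_i−1) = 103−7 = 96; sign = (−1)^96 = +1.

+1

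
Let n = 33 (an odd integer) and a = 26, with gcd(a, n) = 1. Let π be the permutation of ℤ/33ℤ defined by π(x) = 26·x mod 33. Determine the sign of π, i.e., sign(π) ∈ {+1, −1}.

Start at x=5: 5 → 31 → 14 → 1 → 26 → 16 → 20 → … (one orbit).
The orbit structure of x ↦ 26x mod 33: 6 orbits of sizes [10, 10, 5, 5, 2, 1].
sign(π) = (−1)^{n − #cycles} = (−1)^{33−6} = (−1)^27 = -1.

-1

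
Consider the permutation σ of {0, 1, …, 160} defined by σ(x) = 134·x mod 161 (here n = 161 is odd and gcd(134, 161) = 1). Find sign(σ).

-1

Start at x=29: 29 → 22 → 50 → 99 → 64 → 43 → 127 → … (one orbit).
The orbit structure of x ↦ 134x mod 161: 14 orbits of sizes [22, 22, 22, 22, 22, 22, 22, 1, 1, 1, 1, 1, 1, 1].
14 cycles on 161: each ℓ→(−1)^(ℓ−1), product (−1)^147 = -1.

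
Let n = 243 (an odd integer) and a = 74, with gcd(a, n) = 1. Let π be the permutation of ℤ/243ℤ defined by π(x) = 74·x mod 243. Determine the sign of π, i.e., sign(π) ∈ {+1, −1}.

-1

Start at x=208: 208 → 83 → 67 → 98 → 205 → 104 → 163 → … (one orbit).
Decompose π into cycles: lengths [162, 54, 18, 6, 2, 1] (6 cycles, including the fixed point 0).
n − c = 243 − 6 = 237; sign = (−1)^237 = -1.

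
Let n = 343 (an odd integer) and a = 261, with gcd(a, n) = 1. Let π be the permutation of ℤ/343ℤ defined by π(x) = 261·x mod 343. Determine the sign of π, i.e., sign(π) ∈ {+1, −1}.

+1

Orbit of 53 under x↦261x: [53, 113, 338, 67, 337, 149, 130]… (length divides ord_343(261)).
π_261 has 7 disjoint cycles with lengths [147, 147, 21, 21, 3, 3, 1] on {0,…,342}.
7 cycles on 343: each ℓ→(−1)^(ℓ−1), product (−1)^336 = +1.
Zolotarev: (261|343) = +1, matching the cycle-count sign.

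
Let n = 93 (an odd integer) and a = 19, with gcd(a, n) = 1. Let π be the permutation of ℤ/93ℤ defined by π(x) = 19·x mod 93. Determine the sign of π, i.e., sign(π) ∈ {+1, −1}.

+1

Start at x=10: 10 → 4 → 76 → 49 → 1 → 19 → 82 → … (one orbit).
Cycle type of π: 15×6 + 1×3; total 9 cycles.
Σ(ℓ_i−1) = 93−9 = 84; sign = (−1)^84 = +1.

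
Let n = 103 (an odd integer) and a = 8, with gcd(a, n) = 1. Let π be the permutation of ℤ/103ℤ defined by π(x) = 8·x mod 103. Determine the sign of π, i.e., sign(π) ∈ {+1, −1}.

+1

Start at x=66: 66 → 13 → 1 → 8 → 64 → 100 → 79 → … (one orbit).
Decompose π into cycles: lengths [17, 17, 17, 17, 17, 17, 1] (7 cycles, including the fixed point 0).
With 7 cycles on 103 points, sign = (−1)^{103−7} = +1.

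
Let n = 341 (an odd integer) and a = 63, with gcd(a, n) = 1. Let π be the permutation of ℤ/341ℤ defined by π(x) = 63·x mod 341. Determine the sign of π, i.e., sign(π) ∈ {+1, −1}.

-1

Start at x=32: 32 → 311 → 156 → 280 → 249 → 1 → 63 → … (one orbit).
62 cycles of lengths [10, 10, 10, 10, 10, 10, 10, 10, 10, 10, 10, 10, 10, 10, 10, 10, 10, 10, 10, 10, 10, 10, 10, 10, 10, 10, 10, 10, 10, 10, 10, 1, 1, 1, 1, 1, 1, 1, 1, 1, 1, 1, 1, 1, 1, 1, 1, 1, 1, 1, 1, 1, 1, 1, 1, 1, 1, 1, 1, 1, 1, 1].
sign(π) = (−1)^{n − #cycles} = (−1)^{341−62} = (−1)^279 = -1.
Zolotarev: (63|341) = -1, matching the cycle-count sign.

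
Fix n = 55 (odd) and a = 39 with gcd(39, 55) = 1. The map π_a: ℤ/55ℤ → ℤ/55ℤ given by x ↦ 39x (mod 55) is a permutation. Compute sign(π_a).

-1

Orbit of 1 under x↦39x: [1, 39, 36, 29, 31, 54, 16]… (length divides ord_55(39)).
Cycle lengths of π_39 on ℤ/55ℤ: [10, 10, 10, 10, 10, 2, 2, 1]; 8 cycles in total.
n − c = 55 − 8 = 47; sign = (−1)^47 = -1.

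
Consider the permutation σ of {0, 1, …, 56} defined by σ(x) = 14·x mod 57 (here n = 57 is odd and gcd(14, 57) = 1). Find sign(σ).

+1

Orbit of 56 under x↦14x: [56, 43, 32, 49, 2, 28, 50]… (length divides ord_57(14)).
π_14 has 5 disjoint cycles with lengths [18, 18, 18, 2, 1] on {0,…,56}.
5 cycles on 57: each ℓ→(−1)^(ℓ−1), product (−1)^52 = +1.
The Jacobi symbol (14|57) = +1 (Zolotarev) agrees.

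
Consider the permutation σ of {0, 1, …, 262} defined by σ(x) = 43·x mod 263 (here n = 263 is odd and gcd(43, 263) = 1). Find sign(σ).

Orbit of 96 under x↦43x: [96, 183, 242, 149, 95, 140, 234]… (length divides ord_263(43)).
π_43 has 3 disjoint cycles with lengths [131, 131, 1] on {0,…,262}.
263 − 3 = 260 transpositions; sign(π) = (−1)^260 = +1.
The Jacobi symbol (43|263) = +1 (Zolotarev) agrees.

+1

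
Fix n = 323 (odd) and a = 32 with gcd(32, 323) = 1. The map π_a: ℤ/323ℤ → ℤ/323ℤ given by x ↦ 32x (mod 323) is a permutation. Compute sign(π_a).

Start at x=115: 115 → 127 → 188 → 202 → 4 → 128 → 220 → … (one orbit).
Decompose π into cycles: lengths [72, 72, 72, 72, 18, 8, 8, 1] (8 cycles, including the fixed point 0).
With 8 cycles on 323 points, sign = (−1)^{323−8} = -1.

-1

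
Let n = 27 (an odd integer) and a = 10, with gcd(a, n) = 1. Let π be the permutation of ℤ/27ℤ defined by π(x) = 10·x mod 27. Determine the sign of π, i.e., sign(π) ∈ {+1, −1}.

+1

Trace 19: π^k(19) = [19, 1, 10] for k=0..2.
Decompose π into cycles: lengths [3, 3, 3, 3, 3, 3, 1, 1, 1, 1, 1, 1, 1, 1, 1] (15 cycles, including the fixed point 0).
27 − 15 = 12 transpositions; sign(π) = (−1)^12 = +1.
The Jacobi symbol (10|27) = +1 (Zolotarev) agrees.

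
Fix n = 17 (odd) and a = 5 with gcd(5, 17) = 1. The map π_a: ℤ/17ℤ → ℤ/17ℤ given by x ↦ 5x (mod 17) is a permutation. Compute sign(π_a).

Orbit of 13 under x↦5x: [13, 14, 2, 10, 16, 12, 9]… (length divides ord_17(5)).
2 cycles of lengths [16, 1].
Σ(ℓ_i−1) = 17−2 = 15; sign = (−1)^15 = -1.

-1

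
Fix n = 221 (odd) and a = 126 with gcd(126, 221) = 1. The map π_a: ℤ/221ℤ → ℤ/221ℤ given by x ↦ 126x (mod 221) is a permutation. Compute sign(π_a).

Trace 152: π^k(152) = [152, 146, 53, 48, 81, 40, 178] for k=0..6.
Cycle type of π: 48×4 + 16 + 3×4 + 1; total 10 cycles.
10 cycles on 221: each ℓ→(−1)^(ℓ−1), product (−1)^211 = -1.
The Jacobi symbol (126|221) = -1 (Zolotarev) agrees.

-1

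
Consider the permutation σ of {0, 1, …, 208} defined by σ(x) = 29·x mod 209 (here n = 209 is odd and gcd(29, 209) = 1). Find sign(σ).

+1

Orbit of 116 under x↦29x: [116, 20, 162, 100, 183, 82, 79]… (length divides ord_209(29)).
5 cycles of lengths [90, 90, 18, 10, 1].
209 − 5 = 204 transpositions; sign(π) = (−1)^204 = +1.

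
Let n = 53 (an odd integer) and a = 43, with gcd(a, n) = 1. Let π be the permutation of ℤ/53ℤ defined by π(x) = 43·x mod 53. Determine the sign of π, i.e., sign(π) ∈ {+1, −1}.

+1

Start at x=37: 37 → 1 → 43 → 47 → 7 → 36 → 11 → … (one orbit).
Cycle lengths of π_43 on ℤ/53ℤ: [26, 26, 1]; 3 cycles in total.
53 − 3 = 50 transpositions; sign(π) = (−1)^50 = +1.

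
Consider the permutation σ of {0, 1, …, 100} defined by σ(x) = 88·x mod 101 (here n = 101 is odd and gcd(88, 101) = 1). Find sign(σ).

Orbit of 81 under x↦88x: [81, 58, 54, 5, 36, 37, 24]… (length divides ord_101(88)).
Cycle type of π: 25×4 + 1; total 5 cycles.
5 cycles on 101: each ℓ→(−1)^(ℓ−1), product (−1)^96 = +1.
(88|101)_J = +1 (Zolotarev's lemma cross-check).

+1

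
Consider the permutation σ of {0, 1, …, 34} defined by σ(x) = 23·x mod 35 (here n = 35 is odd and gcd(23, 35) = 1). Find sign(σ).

Trace 18: π^k(18) = [18, 29, 2, 11, 8, 9, 32] for k=0..6.
Cycle lengths of π_23 on ℤ/35ℤ: [12, 12, 4, 3, 3, 1]; 6 cycles in total.
With 6 cycles on 35 points, sign = (−1)^{35−6} = -1.

-1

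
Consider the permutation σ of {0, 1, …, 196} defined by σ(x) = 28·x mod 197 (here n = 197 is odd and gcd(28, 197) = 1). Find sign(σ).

+1

Start at x=101: 101 → 70 → 187 → 114 → 40 → 135 → 37 → … (one orbit).
Cycle type of π: 49×4 + 1; total 5 cycles.
Σ(ℓ_i−1) = 197−5 = 192; sign = (−1)^192 = +1.
(28|197)_J = +1 (Zolotarev's lemma cross-check).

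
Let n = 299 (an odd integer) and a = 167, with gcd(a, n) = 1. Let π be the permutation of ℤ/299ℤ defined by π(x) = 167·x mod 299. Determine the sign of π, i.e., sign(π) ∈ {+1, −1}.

-1

Trace 190: π^k(190) = [190, 36, 32, 261, 232, 173, 187] for k=0..6.
6 cycles of lengths [132, 132, 12, 11, 11, 1].
Σ(ℓ_i−1) = 299−6 = 293; sign = (−1)^293 = -1.
The Jacobi symbol (167|299) = -1 (Zolotarev) agrees.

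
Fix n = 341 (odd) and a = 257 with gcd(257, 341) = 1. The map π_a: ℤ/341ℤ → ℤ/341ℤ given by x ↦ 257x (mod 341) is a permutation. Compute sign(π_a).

+1

Trace 169: π^k(169) = [169, 126, 328, 69, 1, 257, 236] for k=0..6.
Cycle type of π: 15×22 + 5×2 + 1; total 25 cycles.
Σ(ℓ_i−1) = 341−25 = 316; sign = (−1)^316 = +1.
Check: (257/341) = +1 by Zolotarev.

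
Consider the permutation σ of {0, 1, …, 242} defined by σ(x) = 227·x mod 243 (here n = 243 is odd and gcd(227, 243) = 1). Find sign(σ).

Trace 97: π^k(97) = [97, 149, 46, 236, 112, 152, 241] for k=0..6.
Cycle lengths of π_227 on ℤ/243ℤ: [162, 54, 18, 6, 2, 1]; 6 cycles in total.
With 6 cycles on 243 points, sign = (−1)^{243−6} = -1.
Zolotarev: (227|243) = -1, matching the cycle-count sign.

-1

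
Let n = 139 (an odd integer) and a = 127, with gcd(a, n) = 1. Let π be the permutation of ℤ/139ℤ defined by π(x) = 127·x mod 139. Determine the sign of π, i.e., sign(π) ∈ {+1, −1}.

+1

Orbit of 125 under x↦127x: [125, 29, 69, 6, 67, 30, 57]… (length divides ord_139(127)).
Decompose π into cycles: lengths [69, 69, 1] (3 cycles, including the fixed point 0).
n − c = 139 − 3 = 136; sign = (−1)^136 = +1.
Check: (127/139) = +1 by Zolotarev.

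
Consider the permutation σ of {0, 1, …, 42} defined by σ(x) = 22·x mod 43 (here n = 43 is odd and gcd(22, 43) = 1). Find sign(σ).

-1

Trace 8: π^k(8) = [8, 4, 2, 1, 22, 11, 27] for k=0..6.
π_22 has 4 disjoint cycles with lengths [14, 14, 14, 1] on {0,…,42}.
43 − 4 = 39 transpositions; sign(π) = (−1)^39 = -1.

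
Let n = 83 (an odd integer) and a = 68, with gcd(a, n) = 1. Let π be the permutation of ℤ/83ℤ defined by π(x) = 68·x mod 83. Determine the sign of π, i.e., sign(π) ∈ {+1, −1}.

Trace 77: π^k(77) = [77, 7, 61, 81, 30, 48, 27] for k=0..6.
The orbit structure of x ↦ 68x mod 83: 3 orbits of sizes [41, 41, 1].
n − c = 83 − 3 = 80; sign = (−1)^80 = +1.

+1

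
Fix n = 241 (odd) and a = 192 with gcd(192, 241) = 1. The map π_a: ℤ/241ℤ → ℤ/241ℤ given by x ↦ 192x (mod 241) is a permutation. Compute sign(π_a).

Orbit of 98 under x↦192x: [98, 18, 82, 79, 226, 12, 135]… (length divides ord_241(192)).
The orbit structure of x ↦ 192x mod 241: 3 orbits of sizes [120, 120, 1].
n − c = 241 − 3 = 238; sign = (−1)^238 = +1.

+1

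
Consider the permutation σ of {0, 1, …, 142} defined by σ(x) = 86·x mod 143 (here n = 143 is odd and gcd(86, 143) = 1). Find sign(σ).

-1

Orbit of 14 under x↦86x: [14, 60, 12, 31, 92, 47, 38]… (length divides ord_143(86)).
Cycle lengths of π_86 on ℤ/143ℤ: [20, 20, 20, 20, 20, 20, 5, 5, 4, 4, 4, 1]; 12 cycles in total.
Σ(ℓ_i−1) = 143−12 = 131; sign = (−1)^131 = -1.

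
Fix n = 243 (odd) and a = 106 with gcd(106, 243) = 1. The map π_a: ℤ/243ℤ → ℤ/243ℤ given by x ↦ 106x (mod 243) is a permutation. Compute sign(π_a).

Start at x=106: 106 → 58 → 73 → 205 → 103 → 226 → 142 → … (one orbit).
11 cycles of lengths [81, 81, 27, 27, 9, 9, 3, 3, 1, 1, 1].
sign(π) = (−1)^{n − #cycles} = (−1)^{243−11} = (−1)^232 = +1.

+1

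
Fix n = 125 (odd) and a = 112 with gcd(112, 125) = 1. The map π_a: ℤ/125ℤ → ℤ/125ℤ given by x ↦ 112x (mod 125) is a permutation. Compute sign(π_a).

-1

Start at x=106: 106 → 122 → 39 → 118 → 91 → 67 → 4 → … (one orbit).
Decompose π into cycles: lengths [100, 20, 4, 1] (4 cycles, including the fixed point 0).
sign(π) = (−1)^{n − #cycles} = (−1)^{125−4} = (−1)^121 = -1.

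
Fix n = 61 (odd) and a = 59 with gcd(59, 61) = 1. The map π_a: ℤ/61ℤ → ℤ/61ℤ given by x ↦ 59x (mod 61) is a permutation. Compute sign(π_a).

-1

Orbit of 36 under x↦59x: [36, 50, 22, 17, 27, 7, 47]… (length divides ord_61(59)).
π_59 has 2 disjoint cycles with lengths [60, 1] on {0,…,60}.
With 2 cycles on 61 points, sign = (−1)^{61−2} = -1.
Check: (59/61) = -1 by Zolotarev.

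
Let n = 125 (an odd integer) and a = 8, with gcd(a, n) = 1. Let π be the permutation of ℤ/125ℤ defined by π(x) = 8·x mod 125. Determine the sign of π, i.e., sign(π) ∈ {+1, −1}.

Orbit of 108 under x↦8x: [108, 114, 37, 46, 118, 69, 52]… (length divides ord_125(8)).
Cycle lengths of π_8 on ℤ/125ℤ: [100, 20, 4, 1]; 4 cycles in total.
Σ(ℓ_i−1) = 125−4 = 121; sign = (−1)^121 = -1.
Zolotarev: (8|125) = -1, matching the cycle-count sign.

-1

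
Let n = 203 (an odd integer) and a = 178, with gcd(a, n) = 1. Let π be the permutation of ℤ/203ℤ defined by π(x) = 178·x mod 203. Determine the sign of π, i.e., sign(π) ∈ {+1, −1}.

-1

Start at x=107: 107 → 167 → 88 → 33 → 190 → 122 → 198 → … (one orbit).
π_178 has 8 disjoint cycles with lengths [42, 42, 42, 42, 14, 14, 6, 1] on {0,…,202}.
Σ(ℓ_i−1) = 203−8 = 195; sign = (−1)^195 = -1.
(178|203)_J = -1 (Zolotarev's lemma cross-check).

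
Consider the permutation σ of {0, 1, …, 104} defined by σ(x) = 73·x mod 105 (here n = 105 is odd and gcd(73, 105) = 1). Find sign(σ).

+1

Start at x=97: 97 → 46 → 103 → 64 → 52 → 16 → 13 → … (one orbit).
Cycle type of π: 12×6 + 6×3 + 4×3 + 1×3; total 15 cycles.
15 cycles on 105: each ℓ→(−1)^(ℓ−1), product (−1)^90 = +1.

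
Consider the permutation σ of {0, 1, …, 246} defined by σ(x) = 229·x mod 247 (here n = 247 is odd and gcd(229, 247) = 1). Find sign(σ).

-1

Trace 229: π^k(229) = [229, 77, 96, 1] for k=0..3.
Decompose π into cycles: lengths [4, 4, 4, 4, 4, 4, 4, 4, 4, 4, 4, 4, 4, 4, 4, 4, 4, 4, 4, 4, 4, 4, 4, 4, 4, 4, 4, 4, 4, 4, 4, 4, 4, 4, 4, 4, 4, 4, 4, 4, 4, 4, 4, 4, 4, 4, 4, 4, 4, 4, 4, 4, 4, 4, 4, 4, 4, 1, 1, 1, 1, 1, 1, 1, 1, 1, 1, 1, 1, 1, 1, 1, 1, 1, 1, 1] (76 cycles, including the fixed point 0).
n − c = 247 − 76 = 171; sign = (−1)^171 = -1.
Check: (229/247) = -1 by Zolotarev.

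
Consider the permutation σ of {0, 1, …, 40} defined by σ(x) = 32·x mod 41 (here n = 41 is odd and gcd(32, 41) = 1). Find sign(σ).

Start at x=9: 9 → 1 → 32 → 40 → 9 (one orbit).
Cycle type of π: 4×10 + 1; total 11 cycles.
Σ(ℓ_i−1) = 41−11 = 30; sign = (−1)^30 = +1.
Via Zolotarev, sign(π_{32}) = (32|41) = +1.

+1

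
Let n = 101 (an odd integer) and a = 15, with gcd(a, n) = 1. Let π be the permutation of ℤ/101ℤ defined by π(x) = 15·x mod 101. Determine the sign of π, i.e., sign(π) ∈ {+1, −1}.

-1

Trace 3: π^k(3) = [3, 45, 69, 25, 72, 70, 40] for k=0..6.
Decompose π into cycles: lengths [100, 1] (2 cycles, including the fixed point 0).
2 cycles on 101: each ℓ→(−1)^(ℓ−1), product (−1)^99 = -1.
The Jacobi symbol (15|101) = -1 (Zolotarev) agrees.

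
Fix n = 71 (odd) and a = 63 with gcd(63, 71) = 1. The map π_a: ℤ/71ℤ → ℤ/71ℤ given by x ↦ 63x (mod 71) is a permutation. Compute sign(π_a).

-1

Orbit of 60 under x↦63x: [60, 17, 6, 23, 29, 52, 10]… (length divides ord_71(63)).
The orbit structure of x ↦ 63x mod 71: 2 orbits of sizes [70, 1].
71 − 2 = 69 transpositions; sign(π) = (−1)^69 = -1.
Via Zolotarev, sign(π_{63}) = (63|71) = -1.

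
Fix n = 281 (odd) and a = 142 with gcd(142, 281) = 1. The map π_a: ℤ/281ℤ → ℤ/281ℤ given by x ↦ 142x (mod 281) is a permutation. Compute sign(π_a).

-1

Start at x=128: 128 → 192 → 7 → 151 → 86 → 129 → 53 → … (one orbit).
Cycle lengths of π_142 on ℤ/281ℤ: [40, 40, 40, 40, 40, 40, 40, 1]; 8 cycles in total.
8 cycles on 281: each ℓ→(−1)^(ℓ−1), product (−1)^273 = -1.
(142|281)_J = -1 (Zolotarev's lemma cross-check).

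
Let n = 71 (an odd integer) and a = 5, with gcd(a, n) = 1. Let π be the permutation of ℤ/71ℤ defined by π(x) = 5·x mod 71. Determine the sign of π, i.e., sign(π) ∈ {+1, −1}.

Trace 57: π^k(57) = [57, 1, 5, 25, 54] for k=0..4.
Cycle lengths of π_5 on ℤ/71ℤ: [5, 5, 5, 5, 5, 5, 5, 5, 5, 5, 5, 5, 5, 5, 1]; 15 cycles in total.
With 15 cycles on 71 points, sign = (−1)^{71−15} = +1.

+1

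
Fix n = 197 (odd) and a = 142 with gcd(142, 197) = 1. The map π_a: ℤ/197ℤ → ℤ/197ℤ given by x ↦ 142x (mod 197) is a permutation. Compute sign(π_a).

+1

Start at x=61: 61 → 191 → 133 → 171 → 51 → 150 → 24 → … (one orbit).
π_142 has 5 disjoint cycles with lengths [49, 49, 49, 49, 1] on {0,…,196}.
Σ(ℓ_i−1) = 197−5 = 192; sign = (−1)^192 = +1.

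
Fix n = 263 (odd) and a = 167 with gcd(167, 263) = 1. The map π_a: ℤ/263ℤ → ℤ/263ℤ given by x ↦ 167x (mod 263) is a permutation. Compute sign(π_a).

-1

Start at x=121: 121 → 219 → 16 → 42 → 176 → 199 → 95 → … (one orbit).
Decompose π into cycles: lengths [262, 1] (2 cycles, including the fixed point 0).
n − c = 263 − 2 = 261; sign = (−1)^261 = -1.
(167|263)_J = -1 (Zolotarev's lemma cross-check).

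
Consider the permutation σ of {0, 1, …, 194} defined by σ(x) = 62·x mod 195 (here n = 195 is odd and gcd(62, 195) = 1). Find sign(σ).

+1

Orbit of 17 under x↦62x: [17, 79, 23, 61, 77, 94, 173]… (length divides ord_195(62)).
π_62 has 23 disjoint cycles with lengths [12, 12, 12, 12, 12, 12, 12, 12, 12, 12, 12, 12, 6, 6, 6, 6, 6, 6, 4, 4, 4, 2, 1] on {0,…,194}.
Σ(ℓ_i−1) = 195−23 = 172; sign = (−1)^172 = +1.
Zolotarev: (62|195) = +1, matching the cycle-count sign.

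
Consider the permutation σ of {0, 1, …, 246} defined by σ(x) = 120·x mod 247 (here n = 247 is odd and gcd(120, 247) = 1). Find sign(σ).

+1

Trace 120: π^k(120) = [120, 74, 235, 42, 100, 144, 237] for k=0..6.
Cycle lengths of π_120 on ℤ/247ℤ: [9, 9, 9, 9, 9, 9, 9, 9, 9, 9, 9, 9, 9, 9, 9, 9, 9, 9, 9, 9, 9, 9, 9, 9, 9, 9, 3, 3, 3, 3, 1]; 31 cycles in total.
31 cycles on 247: each ℓ→(−1)^(ℓ−1), product (−1)^216 = +1.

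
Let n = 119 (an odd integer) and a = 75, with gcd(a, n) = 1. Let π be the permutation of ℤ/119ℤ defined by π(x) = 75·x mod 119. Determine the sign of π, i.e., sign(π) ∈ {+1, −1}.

Trace 12: π^k(12) = [12, 67, 27, 2, 31, 64, 40] for k=0..6.
Cycle type of π: 48×2 + 16 + 6 + 1; total 5 cycles.
n − c = 119 − 5 = 114; sign = (−1)^114 = +1.
Check: (75/119) = +1 by Zolotarev.

+1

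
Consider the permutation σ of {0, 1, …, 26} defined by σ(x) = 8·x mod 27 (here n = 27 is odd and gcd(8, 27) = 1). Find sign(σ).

Trace 1: π^k(1) = [1, 8, 10, 26, 19, 17] for k=0..5.
8 cycles of lengths [6, 6, 6, 2, 2, 2, 2, 1].
n − c = 27 − 8 = 19; sign = (−1)^19 = -1.

-1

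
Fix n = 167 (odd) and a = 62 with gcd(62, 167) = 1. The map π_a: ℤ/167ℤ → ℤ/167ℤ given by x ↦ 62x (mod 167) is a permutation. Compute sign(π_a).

Trace 127: π^k(127) = [127, 25, 47, 75, 141, 58, 89] for k=0..6.
The orbit structure of x ↦ 62x mod 167: 3 orbits of sizes [83, 83, 1].
With 3 cycles on 167 points, sign = (−1)^{167−3} = +1.

+1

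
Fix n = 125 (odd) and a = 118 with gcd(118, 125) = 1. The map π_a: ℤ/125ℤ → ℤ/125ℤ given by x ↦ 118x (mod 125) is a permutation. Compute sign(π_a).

-1

Trace 43: π^k(43) = [43, 74, 107, 1, 118, 49, 32] for k=0..6.
Cycle lengths of π_118 on ℤ/125ℤ: [20, 20, 20, 20, 20, 4, 4, 4, 4, 4, 4, 1]; 12 cycles in total.
With 12 cycles on 125 points, sign = (−1)^{125−12} = -1.
Check: (118/125) = -1 by Zolotarev.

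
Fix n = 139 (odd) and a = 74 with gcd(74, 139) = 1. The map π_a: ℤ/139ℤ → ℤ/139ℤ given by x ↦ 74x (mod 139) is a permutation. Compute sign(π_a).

-1

Trace 82: π^k(82) = [82, 91, 62, 1, 74, 55, 39] for k=0..6.
The orbit structure of x ↦ 74x mod 139: 4 orbits of sizes [46, 46, 46, 1].
Σ(ℓ_i−1) = 139−4 = 135; sign = (−1)^135 = -1.
Zolotarev: (74|139) = -1, matching the cycle-count sign.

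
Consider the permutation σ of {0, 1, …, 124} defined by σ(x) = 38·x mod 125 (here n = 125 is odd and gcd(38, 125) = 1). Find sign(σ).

Orbit of 24 under x↦38x: [24, 37, 31, 53, 14, 32, 91]… (length divides ord_125(38)).
Cycle lengths of π_38 on ℤ/125ℤ: [100, 20, 4, 1]; 4 cycles in total.
4 cycles on 125: each ℓ→(−1)^(ℓ−1), product (−1)^121 = -1.
Via Zolotarev, sign(π_{38}) = (38|125) = -1.

-1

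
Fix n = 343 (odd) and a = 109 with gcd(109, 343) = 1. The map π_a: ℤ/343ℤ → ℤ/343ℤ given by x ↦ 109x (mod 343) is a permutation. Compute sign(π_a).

Trace 240: π^k(240) = [240, 92, 81, 254, 246, 60, 23] for k=0..6.
7 cycles of lengths [147, 147, 21, 21, 3, 3, 1].
n − c = 343 − 7 = 336; sign = (−1)^336 = +1.
Check: (109/343) = +1 by Zolotarev.

+1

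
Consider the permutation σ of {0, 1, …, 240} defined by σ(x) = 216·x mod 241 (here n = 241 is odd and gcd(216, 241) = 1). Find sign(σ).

Start at x=25: 25 → 98 → 201 → 36 → 64 → 87 → 235 → … (one orbit).
The orbit structure of x ↦ 216x mod 241: 13 orbits of sizes [20, 20, 20, 20, 20, 20, 20, 20, 20, 20, 20, 20, 1].
n − c = 241 − 13 = 228; sign = (−1)^228 = +1.
Via Zolotarev, sign(π_{216}) = (216|241) = +1.

+1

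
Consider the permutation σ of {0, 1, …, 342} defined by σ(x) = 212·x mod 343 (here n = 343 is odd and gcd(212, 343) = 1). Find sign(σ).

Trace 57: π^k(57) = [57, 79, 284, 183, 37, 298, 64] for k=0..6.
Cycle type of π: 147×2 + 21×2 + 3×2 + 1; total 7 cycles.
sign(π) = (−1)^{n − #cycles} = (−1)^{343−7} = (−1)^336 = +1.
The Jacobi symbol (212|343) = +1 (Zolotarev) agrees.

+1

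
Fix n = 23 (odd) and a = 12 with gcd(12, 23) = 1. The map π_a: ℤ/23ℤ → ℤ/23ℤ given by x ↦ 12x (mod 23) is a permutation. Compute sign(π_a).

+1

Orbit of 18 under x↦12x: [18, 9, 16, 8, 4, 2, 1]… (length divides ord_23(12)).
3 cycles of lengths [11, 11, 1].
sign(π) = (−1)^{n − #cycles} = (−1)^{23−3} = (−1)^20 = +1.
Zolotarev: (12|23) = +1, matching the cycle-count sign.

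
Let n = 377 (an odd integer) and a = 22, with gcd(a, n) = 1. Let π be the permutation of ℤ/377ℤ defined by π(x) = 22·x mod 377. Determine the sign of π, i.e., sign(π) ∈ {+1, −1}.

+1

Trace 256: π^k(256) = [256, 354, 248, 178, 146, 196, 165] for k=0..6.
Decompose π into cycles: lengths [42, 42, 42, 42, 42, 42, 42, 42, 14, 14, 3, 3, 3, 3, 1] (15 cycles, including the fixed point 0).
377 − 15 = 362 transpositions; sign(π) = (−1)^362 = +1.
Via Zolotarev, sign(π_{22}) = (22|377) = +1.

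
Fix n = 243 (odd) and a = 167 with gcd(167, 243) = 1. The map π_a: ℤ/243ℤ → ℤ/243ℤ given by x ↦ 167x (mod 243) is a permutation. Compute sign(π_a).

Orbit of 148 under x↦167x: [148, 173, 217, 32, 241, 152, 112]… (length divides ord_243(167)).
6 cycles of lengths [162, 54, 18, 6, 2, 1].
6 cycles on 243: each ℓ→(−1)^(ℓ−1), product (−1)^237 = -1.
The Jacobi symbol (167|243) = -1 (Zolotarev) agrees.

-1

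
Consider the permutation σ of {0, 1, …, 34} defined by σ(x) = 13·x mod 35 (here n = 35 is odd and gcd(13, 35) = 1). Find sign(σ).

Start at x=13: 13 → 29 → 27 → 1 → 13 (one orbit).
The orbit structure of x ↦ 13x mod 35: 11 orbits of sizes [4, 4, 4, 4, 4, 4, 4, 2, 2, 2, 1].
sign(π) = (−1)^{n − #cycles} = (−1)^{35−11} = (−1)^24 = +1.

+1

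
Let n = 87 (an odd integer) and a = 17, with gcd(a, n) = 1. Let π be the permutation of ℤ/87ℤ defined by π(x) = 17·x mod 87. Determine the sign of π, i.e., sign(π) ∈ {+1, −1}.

+1

Start at x=17: 17 → 28 → 41 → 1 → 17 (one orbit).
π_17 has 23 disjoint cycles with lengths [4, 4, 4, 4, 4, 4, 4, 4, 4, 4, 4, 4, 4, 4, 4, 4, 4, 4, 4, 4, 4, 2, 1] on {0,…,86}.
87 − 23 = 64 transpositions; sign(π) = (−1)^64 = +1.
(17|87)_J = +1 (Zolotarev's lemma cross-check).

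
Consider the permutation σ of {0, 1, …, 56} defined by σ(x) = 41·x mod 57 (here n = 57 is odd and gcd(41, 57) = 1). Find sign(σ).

Trace 32: π^k(32) = [32, 1, 41, 28, 8, 43, 53] for k=0..6.
The orbit structure of x ↦ 41x mod 57: 5 orbits of sizes [18, 18, 18, 2, 1].
5 cycles on 57: each ℓ→(−1)^(ℓ−1), product (−1)^52 = +1.
Zolotarev: (41|57) = +1, matching the cycle-count sign.

+1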